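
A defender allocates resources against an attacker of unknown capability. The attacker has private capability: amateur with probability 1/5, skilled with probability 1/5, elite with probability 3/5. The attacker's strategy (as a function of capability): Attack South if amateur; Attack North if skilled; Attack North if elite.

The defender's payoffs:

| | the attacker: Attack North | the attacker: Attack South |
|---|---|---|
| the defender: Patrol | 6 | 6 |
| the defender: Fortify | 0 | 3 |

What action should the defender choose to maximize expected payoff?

Patrol

E[Patrol] = 1/5·(6) + 1/5·(6) + 3/5·(6) = 6
E[Fortify] = 1/5·(3) + 1/5·(0) + 3/5·(0) = 3/5
Best response: Patrol (6 is the largest).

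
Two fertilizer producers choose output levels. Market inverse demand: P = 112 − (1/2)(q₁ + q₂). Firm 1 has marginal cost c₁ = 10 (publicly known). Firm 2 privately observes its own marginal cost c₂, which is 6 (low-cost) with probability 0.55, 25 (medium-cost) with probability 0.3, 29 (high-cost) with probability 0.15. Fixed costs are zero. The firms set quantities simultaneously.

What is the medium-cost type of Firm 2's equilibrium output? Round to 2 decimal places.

51.28

Firm 2 with cost c maximizes (112 − (1/2)(q₁+q₂) − c)·q₂, giving q₂(c) = (112 − c − (1/2)q₁).
E[c₂] = 0.55·6 + 0.3·25 + 0.15·29 = 15.15
Firm 1's FOC against E[q₂] yields q₁ = (112 − 2·10 + E[c₂])/(3/2) = (112 − 20 + 15.15)/(3/2) = 71.4333.
q₂(medium-cost) = (112 − 25 − (1/2)·71.4333) = 51.2833.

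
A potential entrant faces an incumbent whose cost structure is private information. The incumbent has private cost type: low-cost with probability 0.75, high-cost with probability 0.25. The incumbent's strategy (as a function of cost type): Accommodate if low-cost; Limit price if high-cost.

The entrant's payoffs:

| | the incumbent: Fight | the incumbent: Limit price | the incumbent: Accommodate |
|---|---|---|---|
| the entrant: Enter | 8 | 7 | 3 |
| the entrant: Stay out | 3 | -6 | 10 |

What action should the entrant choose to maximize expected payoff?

E[Enter] = 0.75·(3) + 0.25·(7) = 4
E[Stay out] = 0.75·(10) + 0.25·(-6) = 6
Best response: Stay out (6 is the largest).

Stay out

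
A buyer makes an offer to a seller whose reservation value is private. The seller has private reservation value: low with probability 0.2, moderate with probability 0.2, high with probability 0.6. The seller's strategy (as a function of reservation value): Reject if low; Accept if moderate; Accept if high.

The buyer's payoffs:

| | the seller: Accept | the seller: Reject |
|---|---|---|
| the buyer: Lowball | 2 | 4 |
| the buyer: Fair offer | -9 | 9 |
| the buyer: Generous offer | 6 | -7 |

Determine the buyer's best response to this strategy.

Compute the buyer's expected payoff for each action, taking the expectation over the seller's type.
E[Lowball] = 0.2·(4) + 0.2·(2) + 0.6·(2) = 2.4
E[Fair offer] = 0.2·(9) + 0.2·(-9) + 0.6·(-9) = -5.4
E[Generous offer] = 0.2·(-7) + 0.2·(6) + 0.6·(6) = 3.4
Best response: Generous offer (3.4 is the largest).

Generous offer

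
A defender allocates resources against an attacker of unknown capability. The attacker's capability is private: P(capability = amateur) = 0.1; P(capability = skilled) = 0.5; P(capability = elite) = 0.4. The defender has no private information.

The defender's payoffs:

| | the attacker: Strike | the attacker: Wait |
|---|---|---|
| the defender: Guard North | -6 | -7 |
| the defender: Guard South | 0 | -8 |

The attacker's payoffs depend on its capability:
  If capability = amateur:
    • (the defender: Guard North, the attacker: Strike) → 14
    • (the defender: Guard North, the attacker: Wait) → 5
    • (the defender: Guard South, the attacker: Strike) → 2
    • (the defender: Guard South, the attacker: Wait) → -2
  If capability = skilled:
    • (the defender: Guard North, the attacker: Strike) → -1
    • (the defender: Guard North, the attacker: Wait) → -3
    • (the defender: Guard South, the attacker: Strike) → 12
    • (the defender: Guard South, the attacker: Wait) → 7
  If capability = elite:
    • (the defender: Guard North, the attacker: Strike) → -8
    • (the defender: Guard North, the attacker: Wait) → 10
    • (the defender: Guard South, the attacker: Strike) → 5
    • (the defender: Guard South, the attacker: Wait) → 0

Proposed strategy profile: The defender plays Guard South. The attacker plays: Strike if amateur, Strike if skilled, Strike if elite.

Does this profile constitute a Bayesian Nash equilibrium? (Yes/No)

Yes

The defender plays Guard South: E[Guard South] = 0.1·(0) + 0.5·(0) + 0.4·(0) = 0; E[Guard North] = -6. Best-responding. ✓
The attacker (capability amateur), facing Guard South: Strike gives 2, Wait gives -2. Proposed Strike is best. ✓
The attacker (capability skilled), facing Guard South: Strike gives 12, Wait gives 7. Proposed Strike is best. ✓
The attacker (capability elite), facing Guard South: Strike gives 5, Wait gives 0. Proposed Strike is best. ✓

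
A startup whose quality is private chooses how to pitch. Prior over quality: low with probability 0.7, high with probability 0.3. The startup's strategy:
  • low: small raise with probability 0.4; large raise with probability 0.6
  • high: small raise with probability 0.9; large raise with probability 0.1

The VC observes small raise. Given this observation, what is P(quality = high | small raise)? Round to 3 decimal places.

0.491

Apply Bayes' rule using the sender's strategy as the likelihood.
P(small raise) = 0.7·0.4 + 0.3·0.9 = 0.55
P(high | small raise) = (0.3·0.9) / 0.55 = 0.27 / 0.55 = 0.490909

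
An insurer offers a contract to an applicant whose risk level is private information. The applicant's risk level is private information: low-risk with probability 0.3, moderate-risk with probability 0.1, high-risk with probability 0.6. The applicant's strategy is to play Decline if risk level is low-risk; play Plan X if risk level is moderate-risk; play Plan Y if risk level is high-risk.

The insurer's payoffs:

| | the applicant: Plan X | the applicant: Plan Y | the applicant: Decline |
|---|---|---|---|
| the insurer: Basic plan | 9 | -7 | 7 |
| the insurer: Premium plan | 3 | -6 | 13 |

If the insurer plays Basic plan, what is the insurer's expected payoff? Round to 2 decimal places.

E[Basic plan] = 0.3·7 + 0.1·9 + 0.6·(-7) = 2.1 + 0.9 + (-4.2) = -1.2

-1.20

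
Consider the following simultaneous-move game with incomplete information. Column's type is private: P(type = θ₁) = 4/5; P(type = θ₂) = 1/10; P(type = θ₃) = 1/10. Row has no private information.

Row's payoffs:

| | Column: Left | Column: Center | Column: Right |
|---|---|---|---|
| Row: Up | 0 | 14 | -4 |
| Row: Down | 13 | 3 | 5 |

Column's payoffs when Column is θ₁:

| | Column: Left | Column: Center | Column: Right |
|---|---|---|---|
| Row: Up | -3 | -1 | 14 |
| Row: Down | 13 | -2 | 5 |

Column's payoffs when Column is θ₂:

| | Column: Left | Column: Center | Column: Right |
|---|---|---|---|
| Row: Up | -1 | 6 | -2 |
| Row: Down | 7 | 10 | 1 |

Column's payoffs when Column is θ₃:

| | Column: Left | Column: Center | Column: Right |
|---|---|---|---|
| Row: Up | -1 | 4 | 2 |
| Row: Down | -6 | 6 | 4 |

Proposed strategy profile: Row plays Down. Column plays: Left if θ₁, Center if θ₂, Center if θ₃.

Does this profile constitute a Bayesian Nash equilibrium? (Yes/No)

Yes

Row plays Down: E[Down] = 4/5·(13) + 1/10·(3) + 1/10·(3) = 11; E[Up] = 14/5. Best-responding. ✓
Column (type θ₁), facing Down: Left gives 13, Center gives -2, Right gives 5. Proposed Left is best. ✓
Column (type θ₂), facing Down: Left gives 7, Center gives 10, Right gives 1. Proposed Center is best. ✓
Column (type θ₃), facing Down: Left gives -6, Center gives 6, Right gives 4. Proposed Center is best. ✓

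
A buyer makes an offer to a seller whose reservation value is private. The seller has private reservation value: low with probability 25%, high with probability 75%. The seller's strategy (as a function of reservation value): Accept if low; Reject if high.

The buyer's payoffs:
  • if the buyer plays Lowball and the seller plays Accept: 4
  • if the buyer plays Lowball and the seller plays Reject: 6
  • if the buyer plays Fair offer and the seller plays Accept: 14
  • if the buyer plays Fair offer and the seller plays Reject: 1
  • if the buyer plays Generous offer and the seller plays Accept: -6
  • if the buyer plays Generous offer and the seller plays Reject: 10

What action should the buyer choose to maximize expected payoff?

Compute the buyer's expected payoff for each action, taking the expectation over the seller's type.
E[Lowball] = 0.25·(4) + 0.75·(6) = 5.5
E[Fair offer] = 0.25·(14) + 0.75·(1) = 4.25
E[Generous offer] = 0.25·(-6) + 0.75·(10) = 6
Best response: Generous offer (6 is the largest).

Generous offer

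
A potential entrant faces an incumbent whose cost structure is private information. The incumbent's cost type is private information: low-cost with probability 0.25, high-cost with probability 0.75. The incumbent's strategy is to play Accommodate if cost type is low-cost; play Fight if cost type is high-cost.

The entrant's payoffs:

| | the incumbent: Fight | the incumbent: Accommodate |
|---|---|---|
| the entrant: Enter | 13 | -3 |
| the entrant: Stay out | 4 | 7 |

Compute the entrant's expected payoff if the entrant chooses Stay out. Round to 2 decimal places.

E[Stay out] = 0.25·7 + 0.75·4 = 1.75 + 3 = 4.75

4.75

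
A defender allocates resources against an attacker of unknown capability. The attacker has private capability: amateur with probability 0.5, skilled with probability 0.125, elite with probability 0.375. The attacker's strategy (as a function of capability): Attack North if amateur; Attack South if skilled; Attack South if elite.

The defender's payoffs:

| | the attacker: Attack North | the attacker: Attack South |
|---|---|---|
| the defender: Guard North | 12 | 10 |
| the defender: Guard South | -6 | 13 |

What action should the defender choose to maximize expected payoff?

E[Guard North] = 0.5·(12) + 0.125·(10) + 0.375·(10) = 11
E[Guard South] = 0.5·(-6) + 0.125·(13) + 0.375·(13) = 3.5
Best response: Guard North (11 is the largest).

Guard North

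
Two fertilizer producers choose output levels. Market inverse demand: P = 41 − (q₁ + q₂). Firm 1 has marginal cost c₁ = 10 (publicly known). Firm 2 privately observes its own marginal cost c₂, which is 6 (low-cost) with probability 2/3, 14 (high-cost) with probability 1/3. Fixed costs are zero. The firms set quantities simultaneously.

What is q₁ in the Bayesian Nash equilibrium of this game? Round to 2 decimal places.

9.89

Type-c best response for Firm 2: q₂(c) = (41 − c)/2 − q₁/2.
Firm 1 maximizes expected profit; its first-order condition is 41 − 2q₁ − E[q₂] − 10 = 0.
Substituting E[q₂] and solving: E[c₂] = 8.66667, so q₁ = (41 − 2·10 + 8.66667)/3 = 9.88889.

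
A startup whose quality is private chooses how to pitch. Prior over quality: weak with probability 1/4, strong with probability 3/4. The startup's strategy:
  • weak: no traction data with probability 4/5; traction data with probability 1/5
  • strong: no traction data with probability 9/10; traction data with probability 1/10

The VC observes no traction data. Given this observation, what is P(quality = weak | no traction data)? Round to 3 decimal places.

0.229

P(no traction data) = (1/4)·(4/5) + (3/4)·(9/10) = 7/8
P(weak | no traction data) = ((1/4)·(4/5)) / (7/8) = (1/5) / (7/8) = 8/35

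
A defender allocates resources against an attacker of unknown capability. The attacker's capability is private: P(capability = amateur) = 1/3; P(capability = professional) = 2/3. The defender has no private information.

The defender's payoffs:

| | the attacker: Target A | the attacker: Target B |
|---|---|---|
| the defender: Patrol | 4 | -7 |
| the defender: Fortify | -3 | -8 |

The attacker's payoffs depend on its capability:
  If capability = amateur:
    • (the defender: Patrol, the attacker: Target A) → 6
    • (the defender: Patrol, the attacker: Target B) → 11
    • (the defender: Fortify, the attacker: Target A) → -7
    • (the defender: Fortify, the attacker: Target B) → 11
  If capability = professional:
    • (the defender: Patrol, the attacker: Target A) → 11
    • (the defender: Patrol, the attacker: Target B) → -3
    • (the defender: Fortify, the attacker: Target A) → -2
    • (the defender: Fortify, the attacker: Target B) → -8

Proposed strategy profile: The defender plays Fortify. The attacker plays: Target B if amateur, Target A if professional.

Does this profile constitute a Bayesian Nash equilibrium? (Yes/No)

The defender plays Fortify: E[Fortify] = 1/3·(-8) + 2/3·(-3) = -14/3; E[Patrol] = 1/3. Not best-responding. ✗
The attacker (capability amateur), facing Fortify: Target A gives -7, Target B gives 11. Proposed Target B is best. ✓
The attacker (capability professional), facing Fortify: Target A gives -2, Target B gives -8. Proposed Target A is best. ✓

No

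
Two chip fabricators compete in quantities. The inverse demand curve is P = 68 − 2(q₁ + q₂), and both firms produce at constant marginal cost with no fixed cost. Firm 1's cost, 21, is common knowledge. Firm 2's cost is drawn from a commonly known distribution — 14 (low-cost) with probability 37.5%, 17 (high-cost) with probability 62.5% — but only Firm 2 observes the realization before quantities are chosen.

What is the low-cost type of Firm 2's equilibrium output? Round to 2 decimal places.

10.01

Type-c best response for Firm 2: q₂(c) = (68 − c)/4 − q₁/2.
Firm 1 maximizes expected profit; its first-order condition is 68 − 4q₁ − 2E[q₂] − 21 = 0.
Substituting E[q₂] and solving: E[c₂] = 15.875, so q₁ = (68 − 2·21 + 15.875)/6 = 6.97917.
q₂(low-cost) = (68 − 14 − 2·6.97917)/4 = 10.0104.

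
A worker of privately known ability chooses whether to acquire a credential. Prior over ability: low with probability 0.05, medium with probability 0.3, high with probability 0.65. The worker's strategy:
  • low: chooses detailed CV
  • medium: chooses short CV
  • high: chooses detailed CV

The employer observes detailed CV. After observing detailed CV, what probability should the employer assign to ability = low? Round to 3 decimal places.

0.071

P(detailed CV) = 0.05·1 + 0.3·0 + 0.65·1 = 0.7
P(low | detailed CV) = (0.05·1) / 0.7 = 0.05 / 0.7 = 0.0714286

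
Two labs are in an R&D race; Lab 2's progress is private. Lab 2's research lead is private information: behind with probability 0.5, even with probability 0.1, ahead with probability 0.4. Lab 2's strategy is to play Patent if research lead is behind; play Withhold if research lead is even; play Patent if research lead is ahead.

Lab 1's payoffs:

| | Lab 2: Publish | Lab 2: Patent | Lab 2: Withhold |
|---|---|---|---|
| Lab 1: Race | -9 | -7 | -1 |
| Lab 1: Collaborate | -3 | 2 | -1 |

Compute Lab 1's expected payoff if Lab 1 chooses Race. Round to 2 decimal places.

E[Race] = 0.5·(-7) + 0.1·(-1) + 0.4·(-7) = (-3.5) + (-0.1) + (-2.8) = -6.4

-6.40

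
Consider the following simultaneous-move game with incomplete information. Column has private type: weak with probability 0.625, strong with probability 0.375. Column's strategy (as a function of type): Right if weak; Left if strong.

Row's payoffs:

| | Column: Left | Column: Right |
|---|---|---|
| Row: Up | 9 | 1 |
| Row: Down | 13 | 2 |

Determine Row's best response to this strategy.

Down

Compute Row's expected payoff for each action, taking the expectation over Column's type.
E[Up] = 0.625·(1) + 0.375·(9) = 4
E[Down] = 0.625·(2) + 0.375·(13) = 6.125
Best response: Down (6.125 is the largest).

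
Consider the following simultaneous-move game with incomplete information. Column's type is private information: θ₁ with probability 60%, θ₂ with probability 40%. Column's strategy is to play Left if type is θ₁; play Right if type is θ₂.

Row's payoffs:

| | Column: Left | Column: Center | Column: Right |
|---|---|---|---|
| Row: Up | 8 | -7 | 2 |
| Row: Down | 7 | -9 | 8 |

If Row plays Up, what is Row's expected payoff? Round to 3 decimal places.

5.600

E[Up] = 0.6·8 + 0.4·2 = 4.8 + 0.8 = 5.6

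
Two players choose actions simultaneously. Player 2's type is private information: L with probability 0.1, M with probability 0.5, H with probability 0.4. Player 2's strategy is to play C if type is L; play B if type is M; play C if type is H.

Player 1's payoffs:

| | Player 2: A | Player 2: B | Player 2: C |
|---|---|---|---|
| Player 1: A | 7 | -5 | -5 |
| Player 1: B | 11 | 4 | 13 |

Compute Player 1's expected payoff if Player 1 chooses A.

E[A] = 0.1·(-5) + 0.5·(-5) + 0.4·(-5) = (-0.5) + (-2.5) + (-2) = -5

-5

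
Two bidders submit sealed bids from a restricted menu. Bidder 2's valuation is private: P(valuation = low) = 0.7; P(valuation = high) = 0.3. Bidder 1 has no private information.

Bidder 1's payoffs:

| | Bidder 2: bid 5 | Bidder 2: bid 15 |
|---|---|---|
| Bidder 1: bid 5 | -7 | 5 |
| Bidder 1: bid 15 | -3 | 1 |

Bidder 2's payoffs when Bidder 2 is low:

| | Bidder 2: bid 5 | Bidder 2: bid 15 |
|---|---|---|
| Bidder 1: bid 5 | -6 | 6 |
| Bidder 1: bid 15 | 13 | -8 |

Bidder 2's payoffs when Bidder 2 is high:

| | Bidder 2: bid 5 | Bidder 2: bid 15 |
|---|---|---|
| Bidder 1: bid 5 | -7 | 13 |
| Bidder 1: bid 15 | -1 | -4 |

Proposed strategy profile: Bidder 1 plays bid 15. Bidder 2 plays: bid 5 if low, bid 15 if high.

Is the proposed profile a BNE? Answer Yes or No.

Bidder 1 plays bid 15: E[bid 15] = 0.7·(-3) + 0.3·(1) = -1.8; E[bid 5] = -3.4. Best-responding. ✓
Bidder 2 (valuation low), facing bid 15: bid 5 gives 13, bid 15 gives -8. Proposed bid 5 is best. ✓
Bidder 2 (valuation high), facing bid 15: bid 5 gives -1, bid 15 gives -4. Proposed bid 15 is not best — profitable deviation exists. ✗

No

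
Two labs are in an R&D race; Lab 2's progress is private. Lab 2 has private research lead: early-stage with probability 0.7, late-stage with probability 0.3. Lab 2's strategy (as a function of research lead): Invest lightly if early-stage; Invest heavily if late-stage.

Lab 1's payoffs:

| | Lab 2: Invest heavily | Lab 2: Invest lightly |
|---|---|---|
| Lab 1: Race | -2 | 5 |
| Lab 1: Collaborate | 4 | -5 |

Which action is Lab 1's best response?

Race

Compute Lab 1's expected payoff for each action, taking the expectation over Lab 2's type.
E[Race] = 0.7·(5) + 0.3·(-2) = 2.9
E[Collaborate] = 0.7·(-5) + 0.3·(4) = -2.3
Best response: Race (2.9 is the largest).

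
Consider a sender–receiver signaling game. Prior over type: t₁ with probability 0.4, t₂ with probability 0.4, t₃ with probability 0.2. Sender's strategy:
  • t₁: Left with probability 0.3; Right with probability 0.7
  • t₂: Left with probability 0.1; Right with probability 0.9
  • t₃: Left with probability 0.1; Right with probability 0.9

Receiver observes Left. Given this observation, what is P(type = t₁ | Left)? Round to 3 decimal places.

P(Left) = 0.4·0.3 + 0.4·0.1 + 0.2·0.1 = 0.18
P(t₁ | Left) = (0.4·0.3) / 0.18 = 0.12 / 0.18 = 0.666667

0.667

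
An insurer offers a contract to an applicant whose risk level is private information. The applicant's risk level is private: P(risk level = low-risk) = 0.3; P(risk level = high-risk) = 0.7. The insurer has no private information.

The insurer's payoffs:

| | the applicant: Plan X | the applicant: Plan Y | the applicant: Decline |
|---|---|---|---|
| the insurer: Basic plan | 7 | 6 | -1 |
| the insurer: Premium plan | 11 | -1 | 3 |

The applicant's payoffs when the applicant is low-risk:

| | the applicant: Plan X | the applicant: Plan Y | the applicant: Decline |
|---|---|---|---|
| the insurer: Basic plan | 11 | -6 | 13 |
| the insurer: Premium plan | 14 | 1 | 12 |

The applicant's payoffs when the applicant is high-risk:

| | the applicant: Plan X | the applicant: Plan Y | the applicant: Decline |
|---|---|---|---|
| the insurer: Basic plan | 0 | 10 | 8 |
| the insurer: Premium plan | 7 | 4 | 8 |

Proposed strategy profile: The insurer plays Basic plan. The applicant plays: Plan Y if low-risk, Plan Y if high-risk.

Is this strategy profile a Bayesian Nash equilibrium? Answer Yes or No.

No

The insurer plays Basic plan: E[Basic plan] = 0.3·(6) + 0.7·(6) = 6; E[Premium plan] = -1. Best-responding. ✓
The applicant (risk level low-risk), facing Basic plan: Plan X gives 11, Plan Y gives -6, Decline gives 13. Proposed Plan Y is not best — profitable deviation exists. ✗
The applicant (risk level high-risk), facing Basic plan: Plan X gives 0, Plan Y gives 10, Decline gives 8. Proposed Plan Y is best. ✓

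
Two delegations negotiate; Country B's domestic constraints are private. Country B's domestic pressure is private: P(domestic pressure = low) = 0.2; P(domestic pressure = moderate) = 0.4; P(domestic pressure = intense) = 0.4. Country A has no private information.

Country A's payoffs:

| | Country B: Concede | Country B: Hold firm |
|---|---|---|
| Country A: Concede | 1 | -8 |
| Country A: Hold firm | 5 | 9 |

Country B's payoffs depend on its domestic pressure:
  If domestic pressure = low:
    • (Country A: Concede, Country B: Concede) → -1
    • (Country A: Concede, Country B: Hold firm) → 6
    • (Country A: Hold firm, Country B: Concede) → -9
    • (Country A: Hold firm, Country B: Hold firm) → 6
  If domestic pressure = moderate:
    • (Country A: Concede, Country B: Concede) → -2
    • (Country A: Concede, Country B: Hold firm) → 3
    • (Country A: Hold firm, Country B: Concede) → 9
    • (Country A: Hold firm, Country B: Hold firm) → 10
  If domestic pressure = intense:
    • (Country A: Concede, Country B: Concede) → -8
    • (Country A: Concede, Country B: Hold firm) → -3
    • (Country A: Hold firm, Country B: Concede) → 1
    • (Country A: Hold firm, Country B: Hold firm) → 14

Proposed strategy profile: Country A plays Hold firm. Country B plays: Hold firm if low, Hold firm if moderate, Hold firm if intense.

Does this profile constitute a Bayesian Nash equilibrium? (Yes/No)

Yes

A profile is a BNE iff every type of every player is best-responding given beliefs about the other side.
Country A plays Hold firm: E[Hold firm] = 0.2·(9) + 0.4·(9) + 0.4·(9) = 9; E[Concede] = -8. Best-responding. ✓
Country B (domestic pressure low), facing Hold firm: Concede gives -9, Hold firm gives 6. Proposed Hold firm is best. ✓
Country B (domestic pressure moderate), facing Hold firm: Concede gives 9, Hold firm gives 10. Proposed Hold firm is best. ✓
Country B (domestic pressure intense), facing Hold firm: Concede gives 1, Hold firm gives 14. Proposed Hold firm is best. ✓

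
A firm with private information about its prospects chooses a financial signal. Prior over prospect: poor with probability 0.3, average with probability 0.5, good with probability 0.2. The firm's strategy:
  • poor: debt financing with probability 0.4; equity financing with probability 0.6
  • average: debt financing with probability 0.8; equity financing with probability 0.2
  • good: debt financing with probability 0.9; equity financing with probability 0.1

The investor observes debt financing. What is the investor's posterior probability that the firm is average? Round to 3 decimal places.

0.571

P(debt financing) = 0.3·0.4 + 0.5·0.8 + 0.2·0.9 = 0.7
P(average | debt financing) = (0.5·0.8) / 0.7 = 0.4 / 0.7 = 0.571429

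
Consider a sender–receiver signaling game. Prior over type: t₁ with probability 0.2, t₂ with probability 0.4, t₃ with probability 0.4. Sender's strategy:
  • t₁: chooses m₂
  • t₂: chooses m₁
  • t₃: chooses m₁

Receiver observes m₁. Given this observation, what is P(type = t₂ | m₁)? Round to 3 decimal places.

0.500

Apply Bayes' rule using the sender's strategy as the likelihood.
P(m₁) = 0.2·0 + 0.4·1 + 0.4·1 = 0.8
P(t₂ | m₁) = (0.4·1) / 0.8 = 0.4 / 0.8 = 0.5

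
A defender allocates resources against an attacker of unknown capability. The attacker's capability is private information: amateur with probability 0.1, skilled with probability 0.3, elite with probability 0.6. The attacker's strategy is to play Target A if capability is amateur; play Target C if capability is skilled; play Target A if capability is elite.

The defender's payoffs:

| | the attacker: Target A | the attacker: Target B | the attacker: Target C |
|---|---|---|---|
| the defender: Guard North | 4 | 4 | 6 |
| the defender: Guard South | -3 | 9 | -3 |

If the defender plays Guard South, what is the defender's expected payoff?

-3

E[Guard South] = 0.1·(-3) + 0.3·(-3) + 0.6·(-3) = (-0.3) + (-0.9) + (-1.8) = -3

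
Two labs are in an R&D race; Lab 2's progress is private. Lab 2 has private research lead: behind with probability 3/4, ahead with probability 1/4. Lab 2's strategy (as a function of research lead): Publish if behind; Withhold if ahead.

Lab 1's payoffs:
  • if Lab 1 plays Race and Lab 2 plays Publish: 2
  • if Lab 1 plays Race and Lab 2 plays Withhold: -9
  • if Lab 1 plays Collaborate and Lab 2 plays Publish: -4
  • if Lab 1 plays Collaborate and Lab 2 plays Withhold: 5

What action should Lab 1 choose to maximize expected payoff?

Race

E[Race] = 3/4·(2) + 1/4·(-9) = -3/4
E[Collaborate] = 3/4·(-4) + 1/4·(5) = -7/4
Best response: Race (-3/4 is the largest).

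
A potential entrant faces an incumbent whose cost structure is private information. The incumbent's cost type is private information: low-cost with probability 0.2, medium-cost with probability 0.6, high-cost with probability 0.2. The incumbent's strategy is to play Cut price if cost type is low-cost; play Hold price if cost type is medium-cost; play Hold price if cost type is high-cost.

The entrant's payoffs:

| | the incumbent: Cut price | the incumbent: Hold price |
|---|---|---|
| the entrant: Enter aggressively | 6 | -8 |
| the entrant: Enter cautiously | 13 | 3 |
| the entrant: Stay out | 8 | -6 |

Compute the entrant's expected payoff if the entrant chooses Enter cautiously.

E[Enter cautiously] = 0.2·13 + 0.6·3 + 0.2·3 = 2.6 + 1.8 + 0.6 = 5

5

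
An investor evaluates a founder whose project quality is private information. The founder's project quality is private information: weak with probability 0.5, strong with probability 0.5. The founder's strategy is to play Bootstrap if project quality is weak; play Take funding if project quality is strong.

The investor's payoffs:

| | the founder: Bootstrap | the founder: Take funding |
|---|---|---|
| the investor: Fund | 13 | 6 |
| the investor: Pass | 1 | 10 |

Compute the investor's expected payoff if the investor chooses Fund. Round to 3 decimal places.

Take the expectation over the founder's project quality, weighting each type's action by its prior probability.
E[Fund] = 0.5·13 + 0.5·6 = 6.5 + 3 = 9.5

9.500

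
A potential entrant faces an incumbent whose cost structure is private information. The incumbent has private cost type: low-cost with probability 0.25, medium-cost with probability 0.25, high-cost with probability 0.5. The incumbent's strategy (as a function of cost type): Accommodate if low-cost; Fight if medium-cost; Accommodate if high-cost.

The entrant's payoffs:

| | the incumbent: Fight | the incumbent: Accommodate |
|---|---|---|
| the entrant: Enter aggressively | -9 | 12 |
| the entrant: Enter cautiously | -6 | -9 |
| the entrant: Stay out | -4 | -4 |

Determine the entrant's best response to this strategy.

Enter aggressively

E[Enter aggressively] = 0.25·(12) + 0.25·(-9) + 0.5·(12) = 6.75
E[Enter cautiously] = 0.25·(-9) + 0.25·(-6) + 0.5·(-9) = -8.25
E[Stay out] = 0.25·(-4) + 0.25·(-4) + 0.5·(-4) = -4
Best response: Enter aggressively (6.75 is the largest).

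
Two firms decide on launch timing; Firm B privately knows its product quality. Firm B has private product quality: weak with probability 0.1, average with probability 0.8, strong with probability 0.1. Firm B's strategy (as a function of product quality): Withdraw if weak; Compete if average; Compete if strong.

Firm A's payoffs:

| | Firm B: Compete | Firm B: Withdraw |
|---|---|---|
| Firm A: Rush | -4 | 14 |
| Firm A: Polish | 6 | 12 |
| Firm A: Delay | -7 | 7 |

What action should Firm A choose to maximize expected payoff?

Polish

Compute Firm A's expected payoff for each action, taking the expectation over Firm B's type.
E[Rush] = 0.1·(14) + 0.8·(-4) + 0.1·(-4) = -2.2
E[Polish] = 0.1·(12) + 0.8·(6) + 0.1·(6) = 6.6
E[Delay] = 0.1·(7) + 0.8·(-7) + 0.1·(-7) = -5.6
Best response: Polish (6.6 is the largest).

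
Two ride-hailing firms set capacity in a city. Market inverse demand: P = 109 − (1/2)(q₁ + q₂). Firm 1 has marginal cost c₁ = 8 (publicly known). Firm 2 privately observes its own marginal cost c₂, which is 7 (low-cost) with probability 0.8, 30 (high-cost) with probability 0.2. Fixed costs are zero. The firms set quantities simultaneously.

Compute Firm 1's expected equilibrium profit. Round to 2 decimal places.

2431.37

Type-c best response for Firm 2: q₂(c) = (109 − c) − q₁/2.
Firm 1 maximizes expected profit; its first-order condition is 109 − q₁ − (1/2)E[q₂] − 8 = 0.
Substituting E[q₂] and solving: E[c₂] = 11.6, so q₁ = (109 − 2·8 + 11.6)/(3/2) = 69.7333.
E[P] = 109 − (1/2)·(q₁ + E[q₂]) = 42.8667; Firm 1's expected profit = (E[P] − 8)·q₁ = (42.8667 − 8)·69.7333 = 2431.37.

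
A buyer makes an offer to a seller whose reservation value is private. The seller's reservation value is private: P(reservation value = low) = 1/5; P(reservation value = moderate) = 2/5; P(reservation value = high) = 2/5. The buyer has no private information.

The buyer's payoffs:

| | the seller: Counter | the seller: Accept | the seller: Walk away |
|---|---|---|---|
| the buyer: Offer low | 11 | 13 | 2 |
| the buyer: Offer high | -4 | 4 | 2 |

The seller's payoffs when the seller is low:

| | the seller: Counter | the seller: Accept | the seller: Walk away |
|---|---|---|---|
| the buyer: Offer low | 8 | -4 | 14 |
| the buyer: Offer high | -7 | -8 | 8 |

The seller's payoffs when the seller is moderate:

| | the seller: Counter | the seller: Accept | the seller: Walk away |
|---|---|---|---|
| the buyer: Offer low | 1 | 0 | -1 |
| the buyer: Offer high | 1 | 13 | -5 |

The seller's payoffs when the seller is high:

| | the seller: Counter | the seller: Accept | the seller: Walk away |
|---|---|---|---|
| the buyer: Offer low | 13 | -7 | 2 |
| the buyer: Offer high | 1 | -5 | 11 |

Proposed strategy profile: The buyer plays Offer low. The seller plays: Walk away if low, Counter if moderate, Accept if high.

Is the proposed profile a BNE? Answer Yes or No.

A profile is a BNE iff every type of every player is best-responding given beliefs about the other side.
The buyer plays Offer low: E[Offer low] = 1/5·(2) + 2/5·(11) + 2/5·(13) = 10; E[Offer high] = 2/5. Best-responding. ✓
The seller (reservation value low), facing Offer low: Counter gives 8, Accept gives -4, Walk away gives 14. Proposed Walk away is best. ✓
The seller (reservation value moderate), facing Offer low: Counter gives 1, Accept gives 0, Walk away gives -1. Proposed Counter is best. ✓
The seller (reservation value high), facing Offer low: Counter gives 13, Accept gives -7, Walk away gives 2. Proposed Accept is not best — profitable deviation exists. ✗

No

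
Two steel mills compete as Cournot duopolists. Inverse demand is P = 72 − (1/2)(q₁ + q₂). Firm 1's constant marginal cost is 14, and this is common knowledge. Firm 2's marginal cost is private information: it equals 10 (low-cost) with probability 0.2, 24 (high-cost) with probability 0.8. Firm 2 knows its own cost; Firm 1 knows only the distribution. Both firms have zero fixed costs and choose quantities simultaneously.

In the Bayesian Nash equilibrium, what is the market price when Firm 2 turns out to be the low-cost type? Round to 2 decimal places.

Type-c best response for Firm 2: q₂(c) = (72 − c) − q₁/2.
Firm 1 maximizes expected profit; its first-order condition is 72 − q₁ − (1/2)E[q₂] − 14 = 0.
Substituting E[q₂] and solving: E[c₂] = 21.2, so q₁ = (72 − 2·14 + 21.2)/(3/2) = 43.4667.
q₂(low-cost) = 40.2667, so P = 72 − (1/2)·(43.4667 + 40.2667) = 30.1333.

30.13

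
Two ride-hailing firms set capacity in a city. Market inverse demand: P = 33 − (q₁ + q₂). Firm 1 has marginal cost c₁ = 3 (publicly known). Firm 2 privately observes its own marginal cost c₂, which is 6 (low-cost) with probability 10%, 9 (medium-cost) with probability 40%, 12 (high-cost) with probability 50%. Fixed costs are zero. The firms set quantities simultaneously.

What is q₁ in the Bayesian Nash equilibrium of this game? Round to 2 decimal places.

Firm 2 with cost c maximizes (33 − (q₁+q₂) − c)·q₂, giving q₂(c) = (33 − c − q₁)/2.
E[c₂] = 0.1·6 + 0.4·9 + 0.5·12 = 10.2
Firm 1's FOC against E[q₂] yields q₁ = (33 − 2·3 + E[c₂])/3 = (33 − 6 + 10.2)/3 = 12.4.

12.40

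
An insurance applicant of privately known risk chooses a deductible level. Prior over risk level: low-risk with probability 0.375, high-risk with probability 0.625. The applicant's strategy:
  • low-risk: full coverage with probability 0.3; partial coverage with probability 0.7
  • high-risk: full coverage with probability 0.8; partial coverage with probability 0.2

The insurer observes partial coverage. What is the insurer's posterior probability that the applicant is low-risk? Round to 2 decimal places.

P(partial coverage) = 0.375·0.7 + 0.625·0.2 = 0.3875
P(low-risk | partial coverage) = (0.375·0.7) / 0.3875 = 0.2625 / 0.3875 = 0.677419

0.68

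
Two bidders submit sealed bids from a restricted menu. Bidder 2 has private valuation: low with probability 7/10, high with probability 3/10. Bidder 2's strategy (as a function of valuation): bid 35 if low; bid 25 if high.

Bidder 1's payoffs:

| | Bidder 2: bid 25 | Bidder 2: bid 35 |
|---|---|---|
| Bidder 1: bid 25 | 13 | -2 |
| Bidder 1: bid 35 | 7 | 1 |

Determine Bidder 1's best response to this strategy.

bid 35

E[bid 25] = 7/10·(-2) + 3/10·(13) = 5/2
E[bid 35] = 7/10·(1) + 3/10·(7) = 14/5
Best response: bid 35 (14/5 is the largest).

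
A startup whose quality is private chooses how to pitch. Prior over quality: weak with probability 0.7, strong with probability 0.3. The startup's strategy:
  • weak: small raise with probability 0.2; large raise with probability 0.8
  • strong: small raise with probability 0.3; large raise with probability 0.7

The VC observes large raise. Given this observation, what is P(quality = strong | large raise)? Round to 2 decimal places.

0.27

P(large raise) = 0.7·0.8 + 0.3·0.7 = 0.77
P(strong | large raise) = (0.3·0.7) / 0.77 = 0.21 / 0.77 = 0.272727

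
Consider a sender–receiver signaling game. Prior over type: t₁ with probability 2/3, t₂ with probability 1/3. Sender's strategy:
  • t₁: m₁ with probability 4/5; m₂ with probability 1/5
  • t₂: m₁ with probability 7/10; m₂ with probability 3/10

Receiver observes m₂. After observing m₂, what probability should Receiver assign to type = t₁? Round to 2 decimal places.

P(m₂) = (2/3)·(1/5) + (1/3)·(3/10) = 7/30
P(t₁ | m₂) = ((2/3)·(1/5)) / (7/30) = (2/15) / (7/30) = 4/7

0.57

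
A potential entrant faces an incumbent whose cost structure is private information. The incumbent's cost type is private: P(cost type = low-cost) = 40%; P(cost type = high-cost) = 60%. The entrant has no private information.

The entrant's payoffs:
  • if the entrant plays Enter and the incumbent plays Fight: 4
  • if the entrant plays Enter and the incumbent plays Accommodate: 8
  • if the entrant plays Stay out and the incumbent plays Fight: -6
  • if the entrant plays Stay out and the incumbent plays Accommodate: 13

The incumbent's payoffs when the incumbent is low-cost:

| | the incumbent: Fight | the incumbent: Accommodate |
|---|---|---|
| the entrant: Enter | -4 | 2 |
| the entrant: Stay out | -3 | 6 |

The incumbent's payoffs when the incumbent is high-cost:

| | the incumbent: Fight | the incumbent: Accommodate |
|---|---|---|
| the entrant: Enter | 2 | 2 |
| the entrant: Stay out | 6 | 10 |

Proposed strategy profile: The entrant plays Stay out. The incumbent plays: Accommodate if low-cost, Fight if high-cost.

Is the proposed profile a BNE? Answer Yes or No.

A profile is a BNE iff every type of every player is best-responding given beliefs about the other side.
The entrant plays Stay out: E[Stay out] = 0.4·(13) + 0.6·(-6) = 1.6; E[Enter] = 5.6. Not best-responding. ✗
The incumbent (cost type low-cost), facing Stay out: Fight gives -3, Accommodate gives 6. Proposed Accommodate is best. ✓
The incumbent (cost type high-cost), facing Stay out: Fight gives 6, Accommodate gives 10. Proposed Fight is not best — profitable deviation exists. ✗

No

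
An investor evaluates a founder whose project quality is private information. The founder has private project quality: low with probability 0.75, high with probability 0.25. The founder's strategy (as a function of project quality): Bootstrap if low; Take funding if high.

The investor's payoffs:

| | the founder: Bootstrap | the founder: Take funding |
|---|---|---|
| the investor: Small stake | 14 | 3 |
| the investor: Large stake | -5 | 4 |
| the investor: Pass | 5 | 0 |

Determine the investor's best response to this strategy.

E[Small stake] = 0.75·(14) + 0.25·(3) = 11.25
E[Large stake] = 0.75·(-5) + 0.25·(4) = -2.75
E[Pass] = 0.75·(5) + 0.25·(0) = 3.75
Best response: Small stake (11.25 is the largest).

Small stake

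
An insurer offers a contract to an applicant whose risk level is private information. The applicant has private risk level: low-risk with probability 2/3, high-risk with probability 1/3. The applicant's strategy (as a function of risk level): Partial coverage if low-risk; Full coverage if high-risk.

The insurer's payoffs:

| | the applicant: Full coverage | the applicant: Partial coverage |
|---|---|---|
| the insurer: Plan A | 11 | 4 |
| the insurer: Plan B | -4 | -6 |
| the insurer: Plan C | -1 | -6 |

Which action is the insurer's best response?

E[Plan A] = 2/3·(4) + 1/3·(11) = 19/3
E[Plan B] = 2/3·(-6) + 1/3·(-4) = -16/3
E[Plan C] = 2/3·(-6) + 1/3·(-1) = -13/3
Best response: Plan A (19/3 is the largest).

Plan A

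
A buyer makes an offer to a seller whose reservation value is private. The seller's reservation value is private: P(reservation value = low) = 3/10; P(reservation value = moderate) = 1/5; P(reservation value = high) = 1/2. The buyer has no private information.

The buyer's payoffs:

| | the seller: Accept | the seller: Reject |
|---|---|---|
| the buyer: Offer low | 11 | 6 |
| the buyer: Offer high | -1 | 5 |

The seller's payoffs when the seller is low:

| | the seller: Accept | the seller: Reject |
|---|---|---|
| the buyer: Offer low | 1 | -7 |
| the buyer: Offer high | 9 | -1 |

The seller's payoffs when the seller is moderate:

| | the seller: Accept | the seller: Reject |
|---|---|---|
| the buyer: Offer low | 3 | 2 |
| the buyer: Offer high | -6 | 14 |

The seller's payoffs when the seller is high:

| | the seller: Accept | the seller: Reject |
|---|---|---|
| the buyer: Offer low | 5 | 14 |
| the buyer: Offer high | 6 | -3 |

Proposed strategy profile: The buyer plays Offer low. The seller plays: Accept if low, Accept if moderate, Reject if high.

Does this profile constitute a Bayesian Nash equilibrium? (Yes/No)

The buyer plays Offer low: E[Offer low] = 3/10·(11) + 1/5·(11) + 1/2·(6) = 17/2; E[Offer high] = 2. Best-responding. ✓
The seller (reservation value low), facing Offer low: Accept gives 1, Reject gives -7. Proposed Accept is best. ✓
The seller (reservation value moderate), facing Offer low: Accept gives 3, Reject gives 2. Proposed Accept is best. ✓
The seller (reservation value high), facing Offer low: Accept gives 5, Reject gives 14. Proposed Reject is best. ✓

Yes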